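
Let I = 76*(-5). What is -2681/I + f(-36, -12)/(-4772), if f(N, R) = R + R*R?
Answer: 3185893/453340 ≈ 7.0276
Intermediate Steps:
f(N, R) = R + R²
I = -380
-2681/I + f(-36, -12)/(-4772) = -2681/(-380) - 12*(1 - 12)/(-4772) = -2681*(-1/380) - 12*(-11)*(-1/4772) = 2681/380 + 132*(-1/4772) = 2681/380 - 33/1193 = 3185893/453340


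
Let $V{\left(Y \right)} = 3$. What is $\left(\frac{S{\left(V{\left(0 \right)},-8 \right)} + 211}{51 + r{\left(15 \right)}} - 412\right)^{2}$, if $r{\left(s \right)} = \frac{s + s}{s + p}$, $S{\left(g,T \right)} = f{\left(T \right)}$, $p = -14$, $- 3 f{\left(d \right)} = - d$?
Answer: $\frac{9898459081}{59049} \approx 1.6763 \cdot 10^{5}$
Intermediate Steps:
$f{\left(d \right)} = \frac{d}{3}$ ($f{\left(d \right)} = - \frac{\left(-1\right) d}{3} = \frac{d}{3}$)
$S{\left(g,T \right)} = \frac{T}{3}$
$r{\left(s \right)} = \frac{2 s}{-14 + s}$ ($r{\left(s \right)} = \frac{s + s}{s - 14} = \frac{2 s}{-14 + s}$)
$\left(\frac{S{\left(V{\left(0 \right)},-8 \right)} + 211}{51 + r{\left(15 \right)}} - 412\right)^{2} = \left(\frac{\frac{1}{3} \left(-8\right) + 211}{51 + 2 \cdot 15 \frac{1}{-14 + 15}} - 412\right)^{2} = \left(\frac{- \frac{8}{3} + 211}{51 + 2 \cdot 15 \cdot 1^{-1}} - 412\right)^{2} = \left(\frac{625}{3 \left(51 + 2 \cdot 15 \cdot 1\right)} - 412\right)^{2} = \left(\frac{625}{3 \left(51 + 30\right)} - 412\right)^{2} = \left(\frac{625}{3 \cdot 81} - 412\right)^{2} = \left(\frac{625}{3} \cdot \frac{1}{81} - 412\right)^{2} = \left(\frac{625}{243} - 412\right)^{2} = \left(- \frac{99491}{243}\right)^{2} = \frac{9898459081}{59049}$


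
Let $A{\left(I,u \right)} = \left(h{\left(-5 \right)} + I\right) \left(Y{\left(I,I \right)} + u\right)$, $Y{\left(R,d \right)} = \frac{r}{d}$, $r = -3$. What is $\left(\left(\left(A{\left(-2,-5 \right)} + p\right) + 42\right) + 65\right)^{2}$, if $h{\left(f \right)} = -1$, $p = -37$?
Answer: $\frac{25921}{4} \approx 6480.3$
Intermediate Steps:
$Y{\left(R,d \right)} = - \frac{3}{d}$
$A{\left(I,u \right)} = \left(-1 + I\right) \left(u - \frac{3}{I}\right)$ ($A{\left(I,u \right)} = \left(-1 + I\right) \left(- \frac{3}{I} + u\right) = \left(-1 + I\right) \left(u - \frac{3}{I}\right)$)
$\left(\left(\left(A{\left(-2,-5 \right)} + p\right) + 42\right) + 65\right)^{2} = \left(\left(\left(\left(-3 - -5 + \frac{3}{-2} - -10\right) - 37\right) + 42\right) + 65\right)^{2} = \left(\left(\left(\left(-3 + 5 + 3 \left(- \frac{1}{2}\right) + 10\right) - 37\right) + 42\right) + 65\right)^{2} = \left(\left(\left(\left(-3 + 5 - \frac{3}{2} + 10\right) - 37\right) + 42\right) + 65\right)^{2} = \left(\left(\left(\frac{21}{2} - 37\right) + 42\right) + 65\right)^{2} = \left(\left(- \frac{53}{2} + 42\right) + 65\right)^{2} = \left(\frac{31}{2} + 65\right)^{2} = \left(\frac{161}{2}\right)^{2} = \frac{25921}{4}$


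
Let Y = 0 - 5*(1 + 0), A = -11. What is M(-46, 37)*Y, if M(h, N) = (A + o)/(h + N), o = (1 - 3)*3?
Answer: -85/9 ≈ -9.4444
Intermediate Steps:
o = -6 (o = -2*3 = -6)
M(h, N) = -17/(N + h) (M(h, N) = (-11 - 6)/(h + N) = -17/(N + h))
Y = -5 (Y = 0 - 5 = -5)
M(-46, 37)*Y = -17/(37 - 46)*(-5) = -17/(-9)*(-5) = -17*(-⅑)*(-5) = (17/9)*(-5) = -85/9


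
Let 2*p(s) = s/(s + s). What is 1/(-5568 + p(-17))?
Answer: -4/22271 ≈ -0.00017961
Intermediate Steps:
p(s) = 1/4 (p(s) = (s/(s + s))/2 = (s/((2*s)))/2 = (s*(1/(2*s)))/2 = (1/2)*(1/2) = 1/4)
1/(-5568 + p(-17)) = 1/(-5568 + 1/4) = 1/(-22271/4) = -4/22271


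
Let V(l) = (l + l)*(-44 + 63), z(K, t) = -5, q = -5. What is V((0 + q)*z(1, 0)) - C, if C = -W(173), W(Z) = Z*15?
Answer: 3545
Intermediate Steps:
W(Z) = 15*Z
V(l) = 38*l (V(l) = (2*l)*19 = 38*l)
C = -2595 (C = -15*173 = -1*2595 = -2595)
V((0 + q)*z(1, 0)) - C = 38*((0 - 5)*(-5)) - 1*(-2595) = 38*(-5*(-5)) + 2595 = 38*25 + 2595 = 950 + 2595 = 3545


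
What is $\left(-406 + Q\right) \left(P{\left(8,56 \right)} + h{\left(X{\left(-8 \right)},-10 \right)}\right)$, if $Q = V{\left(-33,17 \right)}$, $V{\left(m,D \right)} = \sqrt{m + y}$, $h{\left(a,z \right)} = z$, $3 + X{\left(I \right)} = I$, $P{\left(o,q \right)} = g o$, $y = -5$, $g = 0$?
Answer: $4060 - 10 i \sqrt{38} \approx 4060.0 - 61.644 i$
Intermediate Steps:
$P{\left(o,q \right)} = 0$ ($P{\left(o,q \right)} = 0 o = 0$)
$X{\left(I \right)} = -3 + I$
$V{\left(m,D \right)} = \sqrt{-5 + m}$ ($V{\left(m,D \right)} = \sqrt{m - 5} = \sqrt{-5 + m}$)
$Q = i \sqrt{38}$ ($Q = \sqrt{-5 - 33} = \sqrt{-38} = i \sqrt{38} \approx 6.1644 i$)
$\left(-406 + Q\right) \left(P{\left(8,56 \right)} + h{\left(X{\left(-8 \right)},-10 \right)}\right) = \left(-406 + i \sqrt{38}\right) \left(0 - 10\right) = \left(-406 + i \sqrt{38}\right) \left(-10\right) = 4060 - 10 i \sqrt{38}$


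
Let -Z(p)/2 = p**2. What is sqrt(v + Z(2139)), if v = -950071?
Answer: 7*I*sqrt(206137) ≈ 3178.2*I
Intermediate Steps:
Z(p) = -2*p**2
sqrt(v + Z(2139)) = sqrt(-950071 - 2*2139**2) = sqrt(-950071 - 2*4575321) = sqrt(-950071 - 9150642) = sqrt(-10100713) = 7*I*sqrt(206137)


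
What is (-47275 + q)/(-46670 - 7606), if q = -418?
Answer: 47693/54276 ≈ 0.87871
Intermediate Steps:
(-47275 + q)/(-46670 - 7606) = (-47275 - 418)/(-46670 - 7606) = -47693/(-54276) = -47693*(-1/54276) = 47693/54276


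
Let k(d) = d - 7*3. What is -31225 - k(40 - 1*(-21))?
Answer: -31265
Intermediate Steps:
k(d) = -21 + d (k(d) = d - 21 = -21 + d)
-31225 - k(40 - 1*(-21)) = -31225 - (-21 + (40 - 1*(-21))) = -31225 - (-21 + (40 + 21)) = -31225 - (-21 + 61) = -31225 - 1*40 = -31225 - 40 = -31265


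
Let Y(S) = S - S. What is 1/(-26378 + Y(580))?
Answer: -1/26378 ≈ -3.7910e-5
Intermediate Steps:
Y(S) = 0
1/(-26378 + Y(580)) = 1/(-26378 + 0) = 1/(-26378) = -1/26378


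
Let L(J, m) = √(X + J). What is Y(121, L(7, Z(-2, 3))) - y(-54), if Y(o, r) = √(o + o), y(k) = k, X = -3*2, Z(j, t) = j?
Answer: 54 + 11*√2 ≈ 69.556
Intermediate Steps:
X = -6
L(J, m) = √(-6 + J)
Y(o, r) = √2*√o (Y(o, r) = √(2*o) = √2*√o)
Y(121, L(7, Z(-2, 3))) - y(-54) = √2*√121 - 1*(-54) = √2*11 + 54 = 11*√2 + 54 = 54 + 11*√2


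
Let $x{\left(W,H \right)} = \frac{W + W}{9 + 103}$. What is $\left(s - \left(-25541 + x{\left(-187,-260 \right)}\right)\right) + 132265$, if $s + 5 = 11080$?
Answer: $\frac{9457523}{56} \approx 1.6888 \cdot 10^{5}$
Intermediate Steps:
$x{\left(W,H \right)} = \frac{W}{56}$ ($x{\left(W,H \right)} = \frac{2 W}{112} = 2 W \frac{1}{112} = \frac{W}{56}$)
$s = 11075$ ($s = -5 + 11080 = 11075$)
$\left(s - \left(-25541 + x{\left(-187,-260 \right)}\right)\right) + 132265 = \left(11075 + \left(25541 - \frac{1}{56} \left(-187\right)\right)\right) + 132265 = \left(11075 + \left(25541 - - \frac{187}{56}\right)\right) + 132265 = \left(11075 + \left(25541 + \frac{187}{56}\right)\right) + 132265 = \left(11075 + \frac{1430483}{56}\right) + 132265 = \frac{2050683}{56} + 132265 = \frac{9457523}{56}$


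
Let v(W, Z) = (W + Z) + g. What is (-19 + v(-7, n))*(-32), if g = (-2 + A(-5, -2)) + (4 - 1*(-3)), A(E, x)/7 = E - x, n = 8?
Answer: 1088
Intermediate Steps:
A(E, x) = -7*x + 7*E (A(E, x) = 7*(E - x) = -7*x + 7*E)
g = -16 (g = (-2 + (-7*(-2) + 7*(-5))) + (4 - 1*(-3)) = (-2 + (14 - 35)) + (4 + 3) = (-2 - 21) + 7 = -23 + 7 = -16)
v(W, Z) = -16 + W + Z (v(W, Z) = (W + Z) - 16 = -16 + W + Z)
(-19 + v(-7, n))*(-32) = (-19 + (-16 - 7 + 8))*(-32) = (-19 - 15)*(-32) = -34*(-32) = 1088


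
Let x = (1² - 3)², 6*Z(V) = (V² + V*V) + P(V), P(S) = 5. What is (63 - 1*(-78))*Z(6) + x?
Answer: 3627/2 ≈ 1813.5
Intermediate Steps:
Z(V) = ⅚ + V²/3 (Z(V) = ((V² + V*V) + 5)/6 = ((V² + V²) + 5)/6 = (2*V² + 5)/6 = (5 + 2*V²)/6 = ⅚ + V²/3)
x = 4 (x = (1 - 3)² = (-2)² = 4)
(63 - 1*(-78))*Z(6) + x = (63 - 1*(-78))*(⅚ + (⅓)*6²) + 4 = (63 + 78)*(⅚ + (⅓)*36) + 4 = 141*(⅚ + 12) + 4 = 141*(77/6) + 4 = 3619/2 + 4 = 3627/2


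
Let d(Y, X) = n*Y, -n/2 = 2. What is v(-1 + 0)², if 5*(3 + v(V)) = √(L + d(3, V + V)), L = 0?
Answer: 213/25 - 12*I*√3/5 ≈ 8.52 - 4.1569*I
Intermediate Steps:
n = -4 (n = -2*2 = -4)
d(Y, X) = -4*Y
v(V) = -3 + 2*I*√3/5 (v(V) = -3 + √(0 - 4*3)/5 = -3 + √(0 - 12)/5 = -3 + √(-12)/5 = -3 + (2*I*√3)/5 = -3 + 2*I*√3/5)
v(-1 + 0)² = (-3 + 2*I*√3/5)²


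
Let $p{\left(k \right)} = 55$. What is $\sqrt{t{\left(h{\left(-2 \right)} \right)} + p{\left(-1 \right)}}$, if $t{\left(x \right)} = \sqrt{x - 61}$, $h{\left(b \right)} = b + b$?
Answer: $\sqrt{55 + i \sqrt{65}} \approx 7.436 + 0.54211 i$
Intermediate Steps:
$h{\left(b \right)} = 2 b$
$t{\left(x \right)} = \sqrt{-61 + x}$
$\sqrt{t{\left(h{\left(-2 \right)} \right)} + p{\left(-1 \right)}} = \sqrt{\sqrt{-61 + 2 \left(-2\right)} + 55} = \sqrt{\sqrt{-61 - 4} + 55} = \sqrt{\sqrt{-65} + 55} = \sqrt{i \sqrt{65} + 55} = \sqrt{55 + i \sqrt{65}}$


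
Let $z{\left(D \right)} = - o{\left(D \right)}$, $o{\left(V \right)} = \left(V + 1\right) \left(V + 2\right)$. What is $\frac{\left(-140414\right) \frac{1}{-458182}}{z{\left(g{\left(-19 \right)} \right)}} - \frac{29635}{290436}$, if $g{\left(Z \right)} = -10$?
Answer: $- \frac{42433890731}{399217642056} \approx -0.10629$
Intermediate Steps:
$o{\left(V \right)} = \left(1 + V\right) \left(2 + V\right)$
$z{\left(D \right)} = -2 - D^{2} - 3 D$ ($z{\left(D \right)} = - (2 + D^{2} + 3 D) = -2 - D^{2} - 3 D$)
$\frac{\left(-140414\right) \frac{1}{-458182}}{z{\left(g{\left(-19 \right)} \right)}} - \frac{29635}{290436} = \frac{\left(-140414\right) \frac{1}{-458182}}{-2 - \left(-10\right)^{2} - -30} - \frac{29635}{290436} = \frac{\left(-140414\right) \left(- \frac{1}{458182}\right)}{-2 - 100 + 30} - \frac{29635}{290436} = \frac{70207}{229091 \left(-2 - 100 + 30\right)} - \frac{29635}{290436} = \frac{70207}{229091 \left(-72\right)} - \frac{29635}{290436} = \frac{70207}{229091} \left(- \frac{1}{72}\right) - \frac{29635}{290436} = - \frac{70207}{16494552} - \frac{29635}{290436} = - \frac{42433890731}{399217642056}$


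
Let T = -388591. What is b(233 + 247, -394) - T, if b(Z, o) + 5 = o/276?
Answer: 53624671/138 ≈ 3.8858e+5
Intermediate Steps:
b(Z, o) = -5 + o/276
b(233 + 247, -394) - T = (-5 + (1/276)*(-394)) - 1*(-388591) = (-5 - 197/138) + 388591 = -887/138 + 388591 = 53624671/138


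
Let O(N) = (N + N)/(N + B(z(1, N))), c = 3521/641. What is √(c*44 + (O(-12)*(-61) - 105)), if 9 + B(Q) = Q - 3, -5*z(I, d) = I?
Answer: √3788168339/7051 ≈ 8.7290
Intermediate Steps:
z(I, d) = -I/5
B(Q) = -12 + Q (B(Q) = -9 + (Q - 3) = -9 + (-3 + Q) = -12 + Q)
c = 3521/641 (c = 3521*(1/641) = 3521/641 ≈ 5.4930)
O(N) = 2*N/(-61/5 + N) (O(N) = (N + N)/(N + (-12 - ⅕*1)) = (2*N)/(N + (-12 - ⅕)) = (2*N)/(N - 61/5) = (2*N)/(-61/5 + N) = 2*N/(-61/5 + N))
√(c*44 + (O(-12)*(-61) - 105)) = √((3521/641)*44 + ((10*(-12)/(-61 + 5*(-12)))*(-61) - 105)) = √(154924/641 + ((10*(-12)/(-61 - 60))*(-61) - 105)) = √(154924/641 + ((10*(-12)/(-121))*(-61) - 105)) = √(154924/641 + ((10*(-12)*(-1/121))*(-61) - 105)) = √(154924/641 + ((120/121)*(-61) - 105)) = √(154924/641 + (-7320/121 - 105)) = √(154924/641 - 20025/121) = √(5909779/77561) = √3788168339/7051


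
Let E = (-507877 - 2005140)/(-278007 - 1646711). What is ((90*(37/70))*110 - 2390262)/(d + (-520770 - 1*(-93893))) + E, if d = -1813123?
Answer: 8942208276559/3772447280000 ≈ 2.3704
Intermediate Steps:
E = 2513017/1924718 (E = -2513017/(-1924718) = -2513017*(-1/1924718) = 2513017/1924718 ≈ 1.3057)
((90*(37/70))*110 - 2390262)/(d + (-520770 - 1*(-93893))) + E = ((90*(37/70))*110 - 2390262)/(-1813123 + (-520770 - 1*(-93893))) + 2513017/1924718 = ((90*(37*(1/70)))*110 - 2390262)/(-1813123 + (-520770 + 93893)) + 2513017/1924718 = ((90*(37/70))*110 - 2390262)/(-1813123 - 426877) + 2513017/1924718 = ((333/7)*110 - 2390262)/(-2240000) + 2513017/1924718 = (36630/7 - 2390262)*(-1/2240000) + 2513017/1924718 = -16695204/7*(-1/2240000) + 2513017/1924718 = 4173801/3920000 + 2513017/1924718 = 8942208276559/3772447280000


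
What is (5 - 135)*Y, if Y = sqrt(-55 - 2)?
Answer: -130*I*sqrt(57) ≈ -981.48*I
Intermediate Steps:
Y = I*sqrt(57) (Y = sqrt(-57) = I*sqrt(57) ≈ 7.5498*I)
(5 - 135)*Y = (5 - 135)*(I*sqrt(57)) = -130*I*sqrt(57)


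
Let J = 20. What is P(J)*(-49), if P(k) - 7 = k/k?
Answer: -392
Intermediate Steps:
P(k) = 8 (P(k) = 7 + k/k = 7 + 1 = 8)
P(J)*(-49) = 8*(-49) = -392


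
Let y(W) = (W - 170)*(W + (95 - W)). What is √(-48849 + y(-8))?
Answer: I*√65759 ≈ 256.44*I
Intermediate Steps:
y(W) = -16150 + 95*W (y(W) = (-170 + W)*95 = -16150 + 95*W)
√(-48849 + y(-8)) = √(-48849 + (-16150 + 95*(-8))) = √(-48849 + (-16150 - 760)) = √(-48849 - 16910) = √(-65759) = I*√65759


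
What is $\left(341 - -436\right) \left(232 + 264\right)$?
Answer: $385392$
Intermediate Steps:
$\left(341 - -436\right) \left(232 + 264\right) = \left(341 + 436\right) 496 = 777 \cdot 496 = 385392$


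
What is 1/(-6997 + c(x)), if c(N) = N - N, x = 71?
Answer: -1/6997 ≈ -0.00014292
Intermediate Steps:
c(N) = 0
1/(-6997 + c(x)) = 1/(-6997 + 0) = 1/(-6997) = -1/6997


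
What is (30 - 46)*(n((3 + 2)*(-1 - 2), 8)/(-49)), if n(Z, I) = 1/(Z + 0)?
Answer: -16/735 ≈ -0.021769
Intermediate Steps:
n(Z, I) = 1/Z
(30 - 46)*(n((3 + 2)*(-1 - 2), 8)/(-49)) = (30 - 46)*(1/(((3 + 2)*(-1 - 2))*(-49))) = -16*(-1)/((5*(-3))*49) = -16*(-1)/((-15)*49) = -(-16)*(-1)/(15*49) = -16*1/735 = -16/735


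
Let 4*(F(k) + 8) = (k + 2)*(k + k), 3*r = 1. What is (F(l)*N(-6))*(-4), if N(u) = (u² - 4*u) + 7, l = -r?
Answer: 19966/9 ≈ 2218.4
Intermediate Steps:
r = ⅓ (r = (⅓)*1 = ⅓ ≈ 0.33333)
l = -⅓ (l = -1*⅓ = -⅓ ≈ -0.33333)
N(u) = 7 + u² - 4*u
F(k) = -8 + k*(2 + k)/2 (F(k) = -8 + ((k + 2)*(k + k))/4 = -8 + ((2 + k)*(2*k))/4 = -8 + (2*k*(2 + k))/4 = -8 + k*(2 + k)/2)
(F(l)*N(-6))*(-4) = ((-8 - ⅓ + (-⅓)²/2)*(7 + (-6)² - 4*(-6)))*(-4) = ((-8 - ⅓ + (½)*(⅑))*(7 + 36 + 24))*(-4) = ((-8 - ⅓ + 1/18)*67)*(-4) = -149/18*67*(-4) = -9983/18*(-4) = 19966/9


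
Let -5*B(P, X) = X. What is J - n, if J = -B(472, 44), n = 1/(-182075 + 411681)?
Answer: 10102659/1148030 ≈ 8.8000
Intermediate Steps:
B(P, X) = -X/5
n = 1/229606 ≈ 4.3553e-6
J = 44/5 (J = -(-1)*44/5 = -1*(-44/5) = 44/5 ≈ 8.8000)
J - n = 44/5 - 1*1/229606 = 44/5 - 1/229606 = 10102659/1148030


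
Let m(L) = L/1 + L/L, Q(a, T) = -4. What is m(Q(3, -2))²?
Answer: 9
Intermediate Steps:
m(L) = 1 + L (m(L) = L*1 + 1 = L + 1 = 1 + L)
m(Q(3, -2))² = (1 - 4)² = (-3)² = 9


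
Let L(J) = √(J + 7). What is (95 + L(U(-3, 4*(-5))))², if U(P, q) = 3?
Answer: (95 + √10)² ≈ 9635.8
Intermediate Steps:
L(J) = √(7 + J)
(95 + L(U(-3, 4*(-5))))² = (95 + √(7 + 3))² = (95 + √10)²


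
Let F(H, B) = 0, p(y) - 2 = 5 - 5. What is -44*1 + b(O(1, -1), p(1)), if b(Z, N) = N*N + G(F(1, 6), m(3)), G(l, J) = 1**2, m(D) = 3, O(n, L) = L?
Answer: -39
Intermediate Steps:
p(y) = 2 (p(y) = 2 + (5 - 5) = 2 + 0 = 2)
G(l, J) = 1
b(Z, N) = 1 + N**2 (b(Z, N) = N*N + 1 = N**2 + 1 = 1 + N**2)
-44*1 + b(O(1, -1), p(1)) = -44*1 + (1 + 2**2) = -44 + (1 + 4) = -44 + 5 = -39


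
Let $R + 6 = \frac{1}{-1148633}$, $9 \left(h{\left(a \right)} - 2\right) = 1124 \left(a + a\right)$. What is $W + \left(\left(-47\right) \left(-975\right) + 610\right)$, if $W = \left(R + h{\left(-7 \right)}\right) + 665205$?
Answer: $\frac{7338602453395}{10337697} \approx 7.0989 \cdot 10^{5}$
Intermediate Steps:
$h{\left(a \right)} = 2 + \frac{2248 a}{9}$ ($h{\left(a \right)} = 2 + \frac{1124 \left(a + a\right)}{9} = 2 + \frac{1124 \cdot 2 a}{9} = 2 + \frac{2248 a}{9}$)
$R = - \frac{6891799}{1148633}$ ($R = -6 + \frac{1}{-1148633} = -6 - \frac{1}{1148633} = - \frac{6891799}{1148633} \approx -6.0$)
$W = \frac{6858571493200}{10337697}$ ($W = \left(- \frac{6891799}{1148633} + \left(2 + \frac{2248}{9} \left(-7\right)\right)\right) + 665205 = \left(- \frac{6891799}{1148633} + \left(2 - \frac{15736}{9}\right)\right) + 665205 = \left(- \frac{6891799}{1148633} - \frac{15718}{9}\right) + 665205 = - \frac{18116239685}{10337697} + 665205 = \frac{6858571493200}{10337697} \approx 6.6345 \cdot 10^{5}$)
$W + \left(\left(-47\right) \left(-975\right) + 610\right) = \frac{6858571493200}{10337697} + \left(\left(-47\right) \left(-975\right) + 610\right) = \frac{6858571493200}{10337697} + \left(45825 + 610\right) = \frac{6858571493200}{10337697} + 46435 = \frac{7338602453395}{10337697}$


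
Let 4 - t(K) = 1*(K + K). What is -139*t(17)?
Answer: 4170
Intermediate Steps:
t(K) = 4 - 2*K (t(K) = 4 - (K + K) = 4 - 2*K)
-139*t(17) = -139*(4 - 2*17) = -139*(4 - 34) = -139*(-30) = 4170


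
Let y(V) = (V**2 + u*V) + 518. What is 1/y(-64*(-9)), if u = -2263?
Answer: -1/971194 ≈ -1.0297e-6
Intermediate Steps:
y(V) = 518 + V**2 - 2263*V (y(V) = (V**2 - 2263*V) + 518 = 518 + V**2 - 2263*V)
1/y(-64*(-9)) = 1/(518 + (-64*(-9))**2 - (-144832)*(-9)) = 1/(518 + 576**2 - 2263*576) = 1/(518 + 331776 - 1303488) = 1/(-971194) = -1/971194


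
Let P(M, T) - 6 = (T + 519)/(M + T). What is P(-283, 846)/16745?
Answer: 279/554555 ≈ 0.00050311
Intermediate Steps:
P(M, T) = 6 + (519 + T)/(M + T) (P(M, T) = 6 + (T + 519)/(M + T) = 6 + (519 + T)/(M + T))
P(-283, 846)/16745 = ((519 + 6*(-283) + 7*846)/(-283 + 846))/16745 = ((519 - 1698 + 5922)/563)*(1/16745) = ((1/563)*4743)*(1/16745) = (4743/563)*(1/16745) = 279/554555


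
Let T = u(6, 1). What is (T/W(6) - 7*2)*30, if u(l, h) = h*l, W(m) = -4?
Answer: -465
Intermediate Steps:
T = 6 (T = 1*6 = 6)
(T/W(6) - 7*2)*30 = (6/(-4) - 7*2)*30 = (6*(-1/4) - 14)*30 = (-3/2 - 14)*30 = -31/2*30 = -465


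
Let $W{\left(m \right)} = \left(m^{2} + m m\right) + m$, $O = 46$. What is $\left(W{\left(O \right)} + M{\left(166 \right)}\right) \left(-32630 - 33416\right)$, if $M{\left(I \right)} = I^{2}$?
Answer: $-2102508364$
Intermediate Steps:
$W{\left(m \right)} = m + 2 m^{2}$ ($W{\left(m \right)} = \left(m^{2} + m^{2}\right) + m = 2 m^{2} + m = m + 2 m^{2}$)
$\left(W{\left(O \right)} + M{\left(166 \right)}\right) \left(-32630 - 33416\right) = \left(46 \left(1 + 2 \cdot 46\right) + 166^{2}\right) \left(-32630 - 33416\right) = \left(46 \left(1 + 92\right) + 27556\right) \left(-66046\right) = \left(46 \cdot 93 + 27556\right) \left(-66046\right) = \left(4278 + 27556\right) \left(-66046\right) = 31834 \left(-66046\right) = -2102508364$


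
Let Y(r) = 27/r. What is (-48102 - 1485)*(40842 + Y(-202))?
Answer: -409095576459/202 ≈ -2.0252e+9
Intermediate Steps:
(-48102 - 1485)*(40842 + Y(-202)) = (-48102 - 1485)*(40842 + 27/(-202)) = -49587*(40842 + 27*(-1/202)) = -49587*(40842 - 27/202) = -49587*8250057/202 = -409095576459/202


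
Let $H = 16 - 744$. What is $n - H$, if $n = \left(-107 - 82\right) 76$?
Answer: $-13636$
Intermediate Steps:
$H = -728$ ($H = 16 - 744 = -728$)
$n = -14364$ ($n = \left(-189\right) 76 = -14364$)
$n - H = -14364 - -728 = -14364 + 728 = -13636$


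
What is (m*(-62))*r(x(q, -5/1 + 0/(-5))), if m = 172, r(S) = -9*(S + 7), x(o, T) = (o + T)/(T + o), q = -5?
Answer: 767808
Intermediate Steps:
x(o, T) = 1 (x(o, T) = (T + o)/(T + o) = 1)
r(S) = -63 - 9*S (r(S) = -9*(7 + S) = -63 - 9*S)
(m*(-62))*r(x(q, -5/1 + 0/(-5))) = (172*(-62))*(-63 - 9*1) = -10664*(-63 - 9) = -10664*(-72) = 767808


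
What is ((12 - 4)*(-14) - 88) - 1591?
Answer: -1791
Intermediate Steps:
((12 - 4)*(-14) - 88) - 1591 = (8*(-14) - 88) - 1591 = (-112 - 88) - 1591 = -200 - 1591 = -1791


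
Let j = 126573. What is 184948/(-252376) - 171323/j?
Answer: -16661809163/7985996862 ≈ -2.0864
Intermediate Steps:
184948/(-252376) - 171323/j = 184948/(-252376) - 171323/126573 = 184948*(-1/252376) - 171323*1/126573 = -46237/63094 - 171323/126573 = -16661809163/7985996862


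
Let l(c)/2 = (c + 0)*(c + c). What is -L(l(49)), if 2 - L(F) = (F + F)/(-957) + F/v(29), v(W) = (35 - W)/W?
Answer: 44402180/957 ≈ 46397.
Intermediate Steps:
v(W) = (35 - W)/W
l(c) = 4*c**2 (l(c) = 2*((c + 0)*(c + c)) = 2*(c*(2*c)) = 2*(2*c**2) = 4*c**2)
L(F) = 2 - 9247*F/1914 (L(F) = 2 - ((F + F)/(-957) + F/(((35 - 1*29)/29))) = 2 - ((2*F)*(-1/957) + F/(((35 - 29)/29))) = 2 - (-2*F/957 + F/(((1/29)*6))) = 2 - (-2*F/957 + F/(6/29)) = 2 - (-2*F/957 + F*(29/6)) = 2 - (-2*F/957 + 29*F/6) = 2 - 9247*F/1914)
-L(l(49)) = -(2 - 18494*49**2/957) = -(2 - 18494*2401/957) = -(2 - 9247/1914*9604) = -(2 - 44404094/957) = -1*(-44402180/957) = 44402180/957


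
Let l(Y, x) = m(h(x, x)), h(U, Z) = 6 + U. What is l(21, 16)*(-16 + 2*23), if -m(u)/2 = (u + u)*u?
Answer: -58080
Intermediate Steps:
m(u) = -4*u**2 (m(u) = -2*(u + u)*u = -2*2*u*u = -4*u**2)
l(Y, x) = -4*(6 + x)**2
l(21, 16)*(-16 + 2*23) = (-4*(6 + 16)**2)*(-16 + 2*23) = (-4*22**2)*(-16 + 46) = -4*484*30 = -1936*30 = -58080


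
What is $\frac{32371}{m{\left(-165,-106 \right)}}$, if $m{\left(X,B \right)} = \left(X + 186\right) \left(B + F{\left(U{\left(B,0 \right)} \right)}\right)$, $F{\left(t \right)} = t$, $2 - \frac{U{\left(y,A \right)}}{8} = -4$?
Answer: $- \frac{32371}{1218} \approx -26.577$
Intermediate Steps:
$U{\left(y,A \right)} = 48$ ($U{\left(y,A \right)} = 16 - -32 = 16 + 32 = 48$)
$m{\left(X,B \right)} = \left(48 + B\right) \left(186 + X\right)$ ($m{\left(X,B \right)} = \left(X + 186\right) \left(B + 48\right) = \left(186 + X\right) \left(48 + B\right) = \left(48 + B\right) \left(186 + X\right)$)
$\frac{32371}{m{\left(-165,-106 \right)}} = \frac{32371}{8928 + 48 \left(-165\right) + 186 \left(-106\right) - -17490} = \frac{32371}{8928 - 7920 - 19716 + 17490} = \frac{32371}{-1218} = 32371 \left(- \frac{1}{1218}\right) = - \frac{32371}{1218}$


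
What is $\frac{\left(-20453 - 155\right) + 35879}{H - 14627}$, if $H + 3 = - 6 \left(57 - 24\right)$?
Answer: $- \frac{15271}{14828} \approx -1.0299$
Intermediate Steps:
$H = -201$ ($H = -3 - 6 \left(57 - 24\right) = -3 - 198 = -201$)
$\frac{\left(-20453 - 155\right) + 35879}{H - 14627} = \frac{\left(-20453 - 155\right) + 35879}{-201 - 14627} = \frac{\left(-20453 - 155\right) + 35879}{-14828} = \left(-20608 + 35879\right) \left(- \frac{1}{14828}\right) = 15271 \left(- \frac{1}{14828}\right) = - \frac{15271}{14828}$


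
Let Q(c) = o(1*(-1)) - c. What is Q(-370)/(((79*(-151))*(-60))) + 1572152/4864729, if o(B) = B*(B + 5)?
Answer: 187838760549/580313522410 ≈ 0.32369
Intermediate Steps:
o(B) = B*(5 + B)
Q(c) = -4 - c (Q(c) = (1*(-1))*(5 + 1*(-1)) - c = -(5 - 1) - c = -1*4 - c = -4 - c)
Q(-370)/(((79*(-151))*(-60))) + 1572152/4864729 = (-4 - 1*(-370))/(((79*(-151))*(-60))) + 1572152/4864729 = (-4 + 370)/((-11929*(-60))) + 1572152*(1/4864729) = 366/715740 + 1572152/4864729 = 366*(1/715740) + 1572152/4864729 = 61/119290 + 1572152/4864729 = 187838760549/580313522410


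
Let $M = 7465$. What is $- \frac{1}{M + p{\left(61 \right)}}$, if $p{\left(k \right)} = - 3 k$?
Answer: $- \frac{1}{7282} \approx -0.00013732$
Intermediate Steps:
$- \frac{1}{M + p{\left(61 \right)}} = - \frac{1}{7465 - 183} = - \frac{1}{7282}$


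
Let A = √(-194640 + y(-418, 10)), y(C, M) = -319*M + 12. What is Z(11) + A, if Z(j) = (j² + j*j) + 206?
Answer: 448 + I*√197818 ≈ 448.0 + 444.77*I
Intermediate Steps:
y(C, M) = 12 - 319*M
Z(j) = 206 + 2*j² (Z(j) = (j² + j²) + 206 = 2*j² + 206 = 206 + 2*j²)
A = I*√197818 (A = √(-194640 + (12 - 319*10)) = √(-194640 + (12 - 3190)) = √(-194640 - 3178) = √(-197818) = I*√197818 ≈ 444.77*I)
Z(11) + A = (206 + 2*11²) + I*√197818 = (206 + 2*121) + I*√197818 = (206 + 242) + I*√197818 = 448 + I*√197818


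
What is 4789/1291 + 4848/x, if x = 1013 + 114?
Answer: 11655971/1454957 ≈ 8.0112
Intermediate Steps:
x = 1127
4789/1291 + 4848/x = 4789/1291 + 4848/1127 = 11655971/1454957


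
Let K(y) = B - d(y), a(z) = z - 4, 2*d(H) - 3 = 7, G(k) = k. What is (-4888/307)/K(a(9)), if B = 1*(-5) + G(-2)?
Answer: 1222/921 ≈ 1.3268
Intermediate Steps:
d(H) = 5 (d(H) = 3/2 + (1/2)*7 = 3/2 + 7/2 = 5)
a(z) = -4 + z
B = -7 (B = 1*(-5) - 2 = -5 - 2 = -7)
K(y) = -12 (K(y) = -7 - 1*5 = -7 - 5 = -12)
(-4888/307)/K(a(9)) = -4888/307/(-12) = -4888*1/307*(-1/12) = -4888/307*(-1/12) = 1222/921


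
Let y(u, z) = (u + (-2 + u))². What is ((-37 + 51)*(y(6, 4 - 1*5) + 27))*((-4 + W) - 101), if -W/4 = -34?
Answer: 55118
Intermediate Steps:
W = 136 (W = -4*(-34) = 136)
y(u, z) = (-2 + 2*u)²
((-37 + 51)*(y(6, 4 - 1*5) + 27))*((-4 + W) - 101) = ((-37 + 51)*(4*(-1 + 6)² + 27))*((-4 + 136) - 101) = (14*(4*5² + 27))*(132 - 101) = (14*(4*25 + 27))*31 = (14*(100 + 27))*31 = (14*127)*31 = 1778*31 = 55118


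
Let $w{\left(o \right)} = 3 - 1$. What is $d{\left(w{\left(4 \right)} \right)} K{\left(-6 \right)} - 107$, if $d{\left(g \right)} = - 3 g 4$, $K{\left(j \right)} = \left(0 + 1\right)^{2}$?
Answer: $-131$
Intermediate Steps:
$K{\left(j \right)} = 1$ ($K{\left(j \right)} = 1^{2} = 1$)
$w{\left(o \right)} = 2$ ($w{\left(o \right)} = 3 - 1 = 2$)
$d{\left(g \right)} = - 12 g$
$d{\left(w{\left(4 \right)} \right)} K{\left(-6 \right)} - 107 = \left(-12\right) 2 \cdot 1 - 107 = \left(-24\right) 1 - 107 = -24 - 107 = -131$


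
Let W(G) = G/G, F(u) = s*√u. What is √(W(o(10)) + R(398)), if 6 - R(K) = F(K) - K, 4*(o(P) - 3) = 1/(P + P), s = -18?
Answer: 3*√(45 + 2*√398) ≈ 27.642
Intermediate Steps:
F(u) = -18*√u
o(P) = 3 + 1/(8*P) (o(P) = 3 + 1/(4*(P + P)) = 3 + 1/(4*((2*P))) = 3 + (1/(2*P))/4 = 3 + 1/(8*P))
W(G) = 1
R(K) = 6 + K + 18*√K (R(K) = 6 - (-18*√K - K) = 6 - (-K - 18*√K) = 6 + (K + 18*√K) = 6 + K + 18*√K)
√(W(o(10)) + R(398)) = √(1 + (6 + 398 + 18*√398)) = √(1 + (404 + 18*√398)) = √(405 + 18*√398)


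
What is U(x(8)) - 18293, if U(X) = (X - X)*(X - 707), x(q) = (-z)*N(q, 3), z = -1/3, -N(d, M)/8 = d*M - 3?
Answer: -18293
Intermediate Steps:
N(d, M) = 24 - 8*M*d (N(d, M) = -8*(d*M - 3) = -8*(M*d - 3) = -8*(-3 + M*d) = 24 - 8*M*d)
z = -⅓ (z = -1*⅓ = -⅓ ≈ -0.33333)
x(q) = 8 - 8*q (x(q) = (-1*(-⅓))*(24 - 8*3*q) = (24 - 24*q)/3 = 8 - 8*q)
U(X) = 0 (U(X) = 0*(-707 + X) = 0)
U(x(8)) - 18293 = 0 - 18293 = -18293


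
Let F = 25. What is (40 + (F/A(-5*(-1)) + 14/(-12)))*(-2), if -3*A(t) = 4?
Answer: -241/6 ≈ -40.167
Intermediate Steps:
A(t) = -4/3 (A(t) = -⅓*4 = -4/3)
(40 + (F/A(-5*(-1)) + 14/(-12)))*(-2) = (40 + (25/(-4/3) + 14/(-12)))*(-2) = (40 + (25*(-¾) + 14*(-1/12)))*(-2) = (40 + (-75/4 - 7/6))*(-2) = (40 - 239/12)*(-2) = (241/12)*(-2) = -241/6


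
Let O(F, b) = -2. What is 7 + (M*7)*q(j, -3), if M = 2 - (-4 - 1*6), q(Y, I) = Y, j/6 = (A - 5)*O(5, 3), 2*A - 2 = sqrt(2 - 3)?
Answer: 4039 - 504*I ≈ 4039.0 - 504.0*I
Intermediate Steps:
A = 1 + I/2 (A = 1 + sqrt(2 - 3)/2 = 1 + sqrt(-1)/2 = 1 + I/2 ≈ 1.0 + 0.5*I)
j = 48 - 6*I (j = 6*(((1 + I/2) - 5)*(-2)) = 6*((-4 + I/2)*(-2)) = 6*(8 - I) = 48 - 6*I ≈ 48.0 - 6.0*I)
M = 12 (M = 2 - (-4 - 6) = 2 - 1*(-10) = 2 + 10 = 12)
7 + (M*7)*q(j, -3) = 7 + (12*7)*(48 - 6*I) = 7 + 84*(48 - 6*I) = 7 + (4032 - 504*I) = 4039 - 504*I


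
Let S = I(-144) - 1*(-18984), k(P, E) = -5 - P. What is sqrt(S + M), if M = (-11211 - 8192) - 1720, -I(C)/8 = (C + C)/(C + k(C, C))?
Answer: I*sqrt(64995)/5 ≈ 50.988*I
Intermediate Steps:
I(C) = 16*C/5 (I(C) = -8*(C + C)/(C + (-5 - C)) = -8*2*C/(-5) = -8*2*C*(-1)/5 = -(-16)*C/5 = 16*C/5)
M = -21123 (M = -19403 - 1720 = -21123)
S = 92616/5 (S = (16/5)*(-144) - 1*(-18984) = -2304/5 + 18984 = 92616/5 ≈ 18523.)
sqrt(S + M) = sqrt(92616/5 - 21123) = sqrt(-12999/5) = I*sqrt(64995)/5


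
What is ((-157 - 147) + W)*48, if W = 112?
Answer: -9216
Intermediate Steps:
((-157 - 147) + W)*48 = ((-157 - 147) + 112)*48 = (-304 + 112)*48 = -192*48 = -9216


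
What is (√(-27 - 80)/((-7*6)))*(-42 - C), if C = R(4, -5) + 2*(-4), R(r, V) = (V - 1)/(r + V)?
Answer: 20*I*√107/21 ≈ 9.8515*I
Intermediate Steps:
R(r, V) = (-1 + V)/(V + r)
C = -2 (C = (-1 - 5)/(-5 + 4) + 2*(-4) = -6/(-1) - 8 = -1*(-6) - 8 = 6 - 8 = -2)
(√(-27 - 80)/((-7*6)))*(-42 - C) = (√(-27 - 80)/((-7*6)))*(-42 - 1*(-2)) = (√(-107)/(-42))*(-42 + 2) = ((I*√107)*(-1/42))*(-40) = -I*√107/42*(-40) = 20*I*√107/21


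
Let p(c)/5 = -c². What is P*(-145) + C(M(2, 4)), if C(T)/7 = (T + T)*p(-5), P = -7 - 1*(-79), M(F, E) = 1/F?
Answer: -11315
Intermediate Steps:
M(F, E) = 1/F
p(c) = -5*c² (p(c) = 5*(-c²) = -5*c²)
P = 72 (P = -7 + 79 = 72)
C(T) = -1750*T (C(T) = 7*((T + T)*(-5*(-5)²)) = 7*((2*T)*(-5*25)) = 7*((2*T)*(-125)) = 7*(-250*T) = -1750*T)
P*(-145) + C(M(2, 4)) = 72*(-145) - 1750/2 = -10440 - 1750*½ = -10440 - 875 = -11315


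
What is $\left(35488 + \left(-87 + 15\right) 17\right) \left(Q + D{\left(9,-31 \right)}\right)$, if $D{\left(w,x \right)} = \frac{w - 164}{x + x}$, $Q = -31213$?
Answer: $-1069396572$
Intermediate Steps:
$D{\left(w,x \right)} = \frac{-164 + w}{2 x}$
$\left(35488 + \left(-87 + 15\right) 17\right) \left(Q + D{\left(9,-31 \right)}\right) = \left(35488 + \left(-87 + 15\right) 17\right) \left(-31213 + \frac{-164 + 9}{2 \left(-31\right)}\right) = \left(35488 - 1224\right) \left(-31213 + \frac{1}{2} \left(- \frac{1}{31}\right) \left(-155\right)\right) = \left(35488 - 1224\right) \left(-31213 + \frac{5}{2}\right) = 34264 \left(- \frac{62421}{2}\right) = -1069396572$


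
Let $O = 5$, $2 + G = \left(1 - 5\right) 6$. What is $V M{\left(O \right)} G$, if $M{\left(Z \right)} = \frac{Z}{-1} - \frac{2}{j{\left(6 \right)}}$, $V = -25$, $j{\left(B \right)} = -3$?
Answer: $- \frac{8450}{3} \approx -2816.7$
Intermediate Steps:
$G = -26$ ($G = -2 + \left(1 - 5\right) 6 = -2 - 24 = -26$)
$M{\left(Z \right)} = \frac{2}{3} - Z$ ($M{\left(Z \right)} = \frac{Z}{-1} - \frac{2}{-3} = Z \left(-1\right) - - \frac{2}{3} = - Z + \frac{2}{3} = \frac{2}{3} - Z$)
$V M{\left(O \right)} G = - 25 \left(\frac{2}{3} - 5\right) \left(-26\right) = \left(-25\right) \left(- \frac{13}{3}\right) \left(-26\right) = \frac{325}{3} \left(-26\right) = - \frac{8450}{3}$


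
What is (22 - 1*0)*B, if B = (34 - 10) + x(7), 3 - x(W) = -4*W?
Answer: 1210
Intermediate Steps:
x(W) = 3 + 4*W (x(W) = 3 - (-4)*W = 3 + 4*W)
B = 55 (B = (34 - 10) + (3 + 4*7) = 24 + (3 + 28) = 24 + 31 = 55)
(22 - 1*0)*B = (22 - 1*0)*55 = (22 + 0)*55 = 22*55 = 1210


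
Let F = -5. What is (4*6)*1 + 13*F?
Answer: -41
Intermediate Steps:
(4*6)*1 + 13*F = (4*6)*1 + 13*(-5) = 24*1 - 65 = 24 - 65 = -41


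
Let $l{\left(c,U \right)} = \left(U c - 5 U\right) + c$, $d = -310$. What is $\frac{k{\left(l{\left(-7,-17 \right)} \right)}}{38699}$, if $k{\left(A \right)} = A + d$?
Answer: $- \frac{113}{38699} \approx -0.00292$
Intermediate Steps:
$l{\left(c,U \right)} = c - 5 U + U c$ ($l{\left(c,U \right)} = \left(- 5 U + U c\right) + c = c - 5 U + U c$)
$k{\left(A \right)} = -310 + A$ ($k{\left(A \right)} = A - 310 = -310 + A$)
$\frac{k{\left(l{\left(-7,-17 \right)} \right)}}{38699} = \frac{-310 - -197}{38699} = \left(-310 + \left(-7 + 85 + 119\right)\right) \frac{1}{38699} = \left(-310 + 197\right) \frac{1}{38699} = \left(-113\right) \frac{1}{38699} = - \frac{113}{38699}$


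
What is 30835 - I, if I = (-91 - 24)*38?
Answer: 35205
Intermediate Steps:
I = -4370 (I = -115*38 = -4370)
30835 - I = 30835 - 1*(-4370) = 30835 + 4370 = 35205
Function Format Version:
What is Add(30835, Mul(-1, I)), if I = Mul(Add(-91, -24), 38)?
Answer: 35205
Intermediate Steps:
I = -4370 (I = Mul(-115, 38) = -4370)
Add(30835, Mul(-1, I)) = Add(30835, Mul(-1, -4370)) = Add(30835, 4370) = 35205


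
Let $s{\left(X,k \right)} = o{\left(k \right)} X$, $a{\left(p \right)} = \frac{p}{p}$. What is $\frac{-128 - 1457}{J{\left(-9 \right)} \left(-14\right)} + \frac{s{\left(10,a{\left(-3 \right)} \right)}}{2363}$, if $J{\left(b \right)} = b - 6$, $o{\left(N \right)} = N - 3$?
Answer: $- \frac{749911}{99246} \approx -7.5561$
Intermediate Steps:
$o{\left(N \right)} = -3 + N$
$a{\left(p \right)} = 1$
$s{\left(X,k \right)} = X \left(-3 + k\right)$ ($s{\left(X,k \right)} = \left(-3 + k\right) X = X \left(-3 + k\right)$)
$J{\left(b \right)} = -6 + b$
$\frac{-128 - 1457}{J{\left(-9 \right)} \left(-14\right)} + \frac{s{\left(10,a{\left(-3 \right)} \right)}}{2363} = \frac{-128 - 1457}{\left(-6 - 9\right) \left(-14\right)} + \frac{10 \left(-3 + 1\right)}{2363} = \frac{-128 - 1457}{\left(-15\right) \left(-14\right)} + 10 \left(-2\right) \frac{1}{2363} = - \frac{1585}{210} - \frac{20}{2363} = \left(-1585\right) \frac{1}{210} - \frac{20}{2363} = - \frac{317}{42} - \frac{20}{2363} = - \frac{749911}{99246}$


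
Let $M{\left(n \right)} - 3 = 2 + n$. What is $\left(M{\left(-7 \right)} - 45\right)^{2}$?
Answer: $2209$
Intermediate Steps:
$M{\left(n \right)} = 5 + n$ ($M{\left(n \right)} = 3 + \left(2 + n\right) = 5 + n$)
$\left(M{\left(-7 \right)} - 45\right)^{2} = \left(\left(5 - 7\right) - 45\right)^{2} = \left(-2 - 45\right)^{2} = \left(-47\right)^{2} = 2209$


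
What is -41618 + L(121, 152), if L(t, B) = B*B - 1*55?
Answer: -18569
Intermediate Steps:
L(t, B) = -55 + B**2 (L(t, B) = B**2 - 55 = -55 + B**2)
-41618 + L(121, 152) = -41618 + (-55 + 152**2) = -41618 + (-55 + 23104) = -41618 + 23049 = -18569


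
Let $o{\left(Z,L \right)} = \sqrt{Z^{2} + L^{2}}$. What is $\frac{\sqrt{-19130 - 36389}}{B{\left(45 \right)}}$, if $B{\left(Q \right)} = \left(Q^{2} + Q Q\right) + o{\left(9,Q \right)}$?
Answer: $- \frac{i \sqrt{1443494}}{1822266} + \frac{25 i \sqrt{55519}}{101237} \approx 0.057527 i$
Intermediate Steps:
$o{\left(Z,L \right)} = \sqrt{L^{2} + Z^{2}}$
$B{\left(Q \right)} = \sqrt{81 + Q^{2}} + 2 Q^{2}$ ($B{\left(Q \right)} = \left(Q^{2} + Q Q\right) + \sqrt{Q^{2} + 9^{2}} = \left(Q^{2} + Q^{2}\right) + \sqrt{Q^{2} + 81} = 2 Q^{2} + \sqrt{81 + Q^{2}} = \sqrt{81 + Q^{2}} + 2 Q^{2}$)
$\frac{\sqrt{-19130 - 36389}}{B{\left(45 \right)}} = \frac{\sqrt{-19130 - 36389}}{\sqrt{81 + 45^{2}} + 2 \cdot 45^{2}} = \frac{\sqrt{-55519}}{\sqrt{81 + 2025} + 2 \cdot 2025} = \frac{i \sqrt{55519}}{\sqrt{2106} + 4050} = \frac{i \sqrt{55519}}{9 \sqrt{26} + 4050} = \frac{i \sqrt{55519}}{4050 + 9 \sqrt{26}}$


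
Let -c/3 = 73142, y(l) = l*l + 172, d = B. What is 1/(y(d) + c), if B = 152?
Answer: -1/196150 ≈ -5.0981e-6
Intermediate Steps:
d = 152
y(l) = 172 + l² (y(l) = l² + 172 = 172 + l²)
c = -219426 (c = -3*73142 = -219426)
1/(y(d) + c) = 1/((172 + 152²) - 219426) = 1/((172 + 23104) - 219426) = 1/(23276 - 219426) = 1/(-196150) = -1/196150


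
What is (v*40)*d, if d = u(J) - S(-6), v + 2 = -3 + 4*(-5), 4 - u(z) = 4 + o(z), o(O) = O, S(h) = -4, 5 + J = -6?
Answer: -15000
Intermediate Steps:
J = -11 (J = -5 - 6 = -11)
u(z) = -z (u(z) = 4 - (4 + z) = 4 + (-4 - z) = -z)
v = -25 (v = -2 + (-3 + 4*(-5)) = -2 + (-3 - 20) = -2 - 23 = -25)
d = 15 (d = -1*(-11) - 1*(-4) = 11 + 4 = 15)
(v*40)*d = -25*40*15 = -1000*15 = -15000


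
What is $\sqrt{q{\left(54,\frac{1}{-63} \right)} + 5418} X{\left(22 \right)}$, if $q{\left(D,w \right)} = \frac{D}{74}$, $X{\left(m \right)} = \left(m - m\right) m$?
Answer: $0$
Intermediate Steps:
$X{\left(m \right)} = 0$ ($X{\left(m \right)} = 0 m = 0$)
$q{\left(D,w \right)} = \frac{D}{74}$ ($q{\left(D,w \right)} = D \frac{1}{74} = \frac{D}{74}$)
$\sqrt{q{\left(54,\frac{1}{-63} \right)} + 5418} X{\left(22 \right)} = \sqrt{\frac{1}{74} \cdot 54 + 5418} \cdot 0 = \sqrt{\frac{27}{37} + 5418} \cdot 0 = \sqrt{\frac{200493}{37}} \cdot 0 = \frac{3 \sqrt{824249}}{37} \cdot 0 = 0$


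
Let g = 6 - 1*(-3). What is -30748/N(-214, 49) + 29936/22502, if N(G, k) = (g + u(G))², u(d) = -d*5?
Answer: 17080413540/13098875491 ≈ 1.3040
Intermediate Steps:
u(d) = -5*d
g = 9 (g = 6 + 3 = 9)
N(G, k) = (9 - 5*G)²
-30748/N(-214, 49) + 29936/22502 = -30748/(-9 + 5*(-214))² + 29936/22502 = -30748/(-9 - 1070)² + 29936*(1/22502) = -30748/((-1079)²) + 14968/11251 = -30748/1164241 + 14968/11251 = 17080413540/13098875491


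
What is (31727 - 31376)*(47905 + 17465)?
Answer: 22944870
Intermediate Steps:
(31727 - 31376)*(47905 + 17465) = 351*65370 = 22944870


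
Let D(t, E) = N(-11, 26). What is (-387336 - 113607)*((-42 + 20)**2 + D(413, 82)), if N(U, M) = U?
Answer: -236946039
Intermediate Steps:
D(t, E) = -11
(-387336 - 113607)*((-42 + 20)**2 + D(413, 82)) = (-387336 - 113607)*((-42 + 20)**2 - 11) = -500943*((-22)**2 - 11) = -500943*(484 - 11) = -500943*473 = -236946039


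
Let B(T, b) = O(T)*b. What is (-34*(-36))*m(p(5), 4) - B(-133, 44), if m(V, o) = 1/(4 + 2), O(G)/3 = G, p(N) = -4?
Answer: 17760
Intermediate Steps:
O(G) = 3*G
B(T, b) = 3*T*b (B(T, b) = (3*T)*b = 3*T*b)
m(V, o) = ⅙ (m(V, o) = 1/6 = ⅙)
(-34*(-36))*m(p(5), 4) - B(-133, 44) = -34*(-36)*(⅙) - 3*(-133)*44 = 1224*(⅙) - 1*(-17556) = 204 + 17556 = 17760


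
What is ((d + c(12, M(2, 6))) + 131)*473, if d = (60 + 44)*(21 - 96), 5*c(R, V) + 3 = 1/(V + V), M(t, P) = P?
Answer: -43532555/12 ≈ -3.6277e+6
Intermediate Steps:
c(R, V) = -⅗ + 1/(10*V) (c(R, V) = -⅗ + 1/(5*(V + V)) = -⅗ + 1/(5*((2*V))) = -⅗ + (1/(2*V))/5 = -⅗ + 1/(10*V))
d = -7800 (d = 104*(-75) = -7800)
((d + c(12, M(2, 6))) + 131)*473 = ((-7800 + (⅒)*(1 - 6*6)/6) + 131)*473 = ((-7800 + (⅒)*(⅙)*(1 - 36)) + 131)*473 = ((-7800 + (⅒)*(⅙)*(-35)) + 131)*473 = ((-7800 - 7/12) + 131)*473 = (-93607/12 + 131)*473 = -92035/12*473 = -43532555/12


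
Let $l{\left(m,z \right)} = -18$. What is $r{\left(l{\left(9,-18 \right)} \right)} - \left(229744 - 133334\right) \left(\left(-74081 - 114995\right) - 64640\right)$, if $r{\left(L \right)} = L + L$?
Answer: $24460759524$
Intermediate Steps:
$r{\left(L \right)} = 2 L$
$r{\left(l{\left(9,-18 \right)} \right)} - \left(229744 - 133334\right) \left(\left(-74081 - 114995\right) - 64640\right) = 2 \left(-18\right) - \left(229744 - 133334\right) \left(\left(-74081 - 114995\right) - 64640\right) = -36 - 96410 \left(\left(-74081 - 114995\right) - 64640\right) = -36 - 96410 \left(-189076 - 64640\right) = -36 - 96410 \left(-253716\right) = -36 - -24460759560 = -36 + 24460759560 = 24460759524$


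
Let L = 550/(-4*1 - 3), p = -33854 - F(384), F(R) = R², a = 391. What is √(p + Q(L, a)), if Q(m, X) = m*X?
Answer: 2*I*√2597385/7 ≈ 460.47*I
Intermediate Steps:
p = -181310 (p = -33854 - 1*384² = -33854 - 1*147456 = -33854 - 147456 = -181310)
L = -550/7 (L = 550/(-4 - 3) = 550/(-7) = 550*(-⅐) = -550/7 ≈ -78.571)
Q(m, X) = X*m
√(p + Q(L, a)) = √(-181310 + 391*(-550/7)) = √(-181310 - 215050/7) = √(-1484220/7) = 2*I*√2597385/7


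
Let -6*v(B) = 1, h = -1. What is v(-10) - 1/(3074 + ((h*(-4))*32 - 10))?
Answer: -533/3192 ≈ -0.16698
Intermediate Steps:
v(B) = -⅙ (v(B) = -⅙*1 = -⅙)
v(-10) - 1/(3074 + ((h*(-4))*32 - 10)) = -⅙ - 1/(3074 + (-1*(-4)*32 - 10)) = -⅙ - 1/(3074 + (4*32 - 10)) = -⅙ - 1/(3074 + (128 - 10)) = -⅙ - 1/(3074 + 118) = -⅙ - 1/3192 = -533/3192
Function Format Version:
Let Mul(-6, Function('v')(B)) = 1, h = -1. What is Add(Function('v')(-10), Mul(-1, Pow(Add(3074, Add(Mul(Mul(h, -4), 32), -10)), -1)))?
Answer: Rational(-533, 3192) ≈ -0.16698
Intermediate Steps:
Function('v')(B) = Rational(-1, 6) (Function('v')(B) = Mul(Rational(-1, 6), 1) = Rational(-1, 6))
Add(Function('v')(-10), Mul(-1, Pow(Add(3074, Add(Mul(Mul(h, -4), 32), -10)), -1))) = Add(Rational(-1, 6), Mul(-1, Pow(Add(3074, Add(Mul(Mul(-1, -4), 32), -10)), -1))) = Add(Rational(-1, 6), Mul(-1, Pow(Add(3074, Add(Mul(4, 32), -10)), -1))) = Add(Rational(-1, 6), Mul(-1, Pow(Add(3074, Add(128, -10)), -1))) = Add(Rational(-1, 6), Mul(-1, Pow(Add(3074, 118), -1))) = Add(Rational(-1, 6), Mul(-1, Pow(3192, -1))) = Add(Rational(-1, 6), Mul(-1, Rational(1, 3192))) = Add(Rational(-1, 6), Rational(-1, 3192)) = Rational(-533, 3192)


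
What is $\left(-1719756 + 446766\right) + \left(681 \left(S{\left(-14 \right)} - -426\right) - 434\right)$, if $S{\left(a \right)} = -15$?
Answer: $-993533$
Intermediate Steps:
$\left(-1719756 + 446766\right) + \left(681 \left(S{\left(-14 \right)} - -426\right) - 434\right) = \left(-1719756 + 446766\right) - \left(434 - 681 \left(-15 - -426\right)\right) = -1272990 - \left(434 - 681 \left(-15 + 426\right)\right) = -1272990 + \left(681 \cdot 411 - 434\right) = -1272990 + \left(279891 - 434\right) = -1272990 + 279457 = -993533$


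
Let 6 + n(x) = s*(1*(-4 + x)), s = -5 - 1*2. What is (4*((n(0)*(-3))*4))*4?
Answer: -4224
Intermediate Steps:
s = -7 (s = -5 - 2 = -7)
n(x) = 22 - 7*x (n(x) = -6 - 7*(-4 + x) = -6 + (28 - 7*x) = 22 - 7*x)
(4*((n(0)*(-3))*4))*4 = (4*(((22 - 7*0)*(-3))*4))*4 = (4*(((22 + 0)*(-3))*4))*4 = (4*((22*(-3))*4))*4 = (4*(-66*4))*4 = (4*(-264))*4 = -1056*4 = -4224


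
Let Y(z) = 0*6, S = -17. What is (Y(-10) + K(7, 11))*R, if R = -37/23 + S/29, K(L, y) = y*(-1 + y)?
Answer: -161040/667 ≈ -241.44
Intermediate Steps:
R = -1464/667 (R = -37/23 - 17/29 = -1464/667 ≈ -2.1949)
Y(z) = 0
(Y(-10) + K(7, 11))*R = (0 + 11*(-1 + 11))*(-1464/667) = (0 + 11*10)*(-1464/667) = (0 + 110)*(-1464/667) = 110*(-1464/667) = -161040/667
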